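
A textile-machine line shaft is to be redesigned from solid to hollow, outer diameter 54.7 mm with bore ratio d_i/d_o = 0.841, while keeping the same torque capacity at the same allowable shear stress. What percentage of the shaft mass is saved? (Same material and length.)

Equal τ_max and T ⇒ the solid shaft needs d_s³ = d_o³(1−k⁴), so d_s = 54.7·(1−0.841⁴)^(1/3) = 43.41 mm.
Area ratio A_h/A_s = d_o²(1−k²)/d_s² = (1−k²)/(1−k⁴)^(2/3) = 0.4648.
Mass saving = 1 − 0.4648 = 53.5 %.

53.5 %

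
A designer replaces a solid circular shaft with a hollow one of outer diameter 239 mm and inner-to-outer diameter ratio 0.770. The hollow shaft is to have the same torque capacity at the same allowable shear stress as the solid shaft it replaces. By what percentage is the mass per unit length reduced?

Equal τ_max and T ⇒ the solid shaft needs d_s³ = d_o³(1−k⁴), so d_s = 239·(1−0.770⁴)^(1/3) = 206.9 mm.
Area ratio A_h/A_s = d_o²(1−k²)/d_s² = (1−k²)/(1−k⁴)^(2/3) = 0.5434.
Mass saving = 1 − 0.5434 = 45.7 %.

45.7 %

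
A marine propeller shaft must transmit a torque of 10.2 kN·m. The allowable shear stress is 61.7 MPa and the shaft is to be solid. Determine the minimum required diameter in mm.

For a solid shaft τ_max = 16T/(πd³), so d = (16T/(π τ_allow))^(1/3) = (16·10200/(π·6.17×10^7))^(1/3) = 0.09443 m.

94.4 mm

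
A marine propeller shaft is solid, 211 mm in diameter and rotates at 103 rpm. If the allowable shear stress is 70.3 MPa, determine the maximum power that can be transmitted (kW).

1400 kW

J = πd⁴/32 = π(0.211)⁴/32 = 1.946×10^-4 m⁴.
T_max = τ_allow·J/r = 7.03×10^7 × 1.946×10^-4 / 0.105 = 129700 N·m.
ω = 2π·103/60 = 10.79 rad/s, so P_max = T_max·ω = 1.399×10^6 W.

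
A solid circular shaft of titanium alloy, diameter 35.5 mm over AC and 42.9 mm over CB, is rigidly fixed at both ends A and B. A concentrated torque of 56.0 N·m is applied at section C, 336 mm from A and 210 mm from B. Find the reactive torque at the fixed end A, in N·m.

12.7 N·m

Compatibility: T_A·a/J_AC = T_B·b/J_CB with T_A + T_B = T₀.
J_AC = 1.56×10^-7 m⁴, J_CB = 3.33×10^-7 m⁴, so T_A = T₀·(J_AC/a)/((J_AC/a)+(J_CB/b)) = 12.69 N·m, T_B = 43.31 N·m.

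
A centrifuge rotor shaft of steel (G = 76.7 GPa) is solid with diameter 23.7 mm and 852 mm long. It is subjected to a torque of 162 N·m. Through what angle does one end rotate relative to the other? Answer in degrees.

3.33°

J = πd⁴/32 = π(0.0237)⁴/32 = 3.097×10^-8 m⁴.
θ = T·L/(G·J) = 162.0 × 0.852 / (76.7×10⁹ × 3.097×10^-8) = 0.05810 rad.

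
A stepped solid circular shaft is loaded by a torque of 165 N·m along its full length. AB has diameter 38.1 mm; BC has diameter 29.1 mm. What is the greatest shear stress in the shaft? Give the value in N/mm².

34.1 N/mm²

Under the same torque, τ_max = 16T/(πd³) is largest where d is smallest — segment BC (d = 29.1 mm).
τ_max = 16·165.0/(π·(0.0291)³) = 3.410×10^7 Pa.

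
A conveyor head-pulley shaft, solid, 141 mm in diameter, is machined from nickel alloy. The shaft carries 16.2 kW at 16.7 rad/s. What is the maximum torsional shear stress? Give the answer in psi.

256 psi

ω = 16.7 rad/s, so T = P/ω = 16.2×10³ / 16.70 = 970.1 N·m.
J = πd⁴/32 = π(0.141)⁴/32 = 3.880×10^-5 m⁴.
τ_max = T·r/J = 970.1 × 0.0705 / 3.880×10^-5 = 1.762×10^6 Pa.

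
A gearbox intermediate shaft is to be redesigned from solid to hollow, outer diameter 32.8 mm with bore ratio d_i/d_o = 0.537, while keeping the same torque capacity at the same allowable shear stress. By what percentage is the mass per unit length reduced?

24.6 %

Equal τ_max and T ⇒ the solid shaft needs d_s³ = d_o³(1−k⁴), so d_s = 32.8·(1−0.537⁴)^(1/3) = 31.86 mm.
Area ratio A_h/A_s = d_o²(1−k²)/d_s² = (1−k²)/(1−k⁴)^(2/3) = 0.7540.
Mass saving = 1 − 0.7540 = 24.6 %.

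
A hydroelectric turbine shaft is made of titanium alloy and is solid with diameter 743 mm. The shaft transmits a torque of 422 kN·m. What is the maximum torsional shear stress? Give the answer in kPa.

J = πd⁴/32 = π(0.743)⁴/32 = 0.02992 m⁴.
τ_max = T·r/J = 422000 × 0.371 / 0.02992 = 5.240×10^6 Pa.

5240 kPa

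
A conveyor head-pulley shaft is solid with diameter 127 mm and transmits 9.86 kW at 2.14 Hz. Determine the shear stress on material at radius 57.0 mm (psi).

ω = 2π·2.14 = 13.45 rad/s, so T = P/ω = 9.86×10³ / 13.45 = 733.3 N·m.
J = πd⁴/32 = π(0.127)⁴/32 = 2.554×10^-5 m⁴.
Shear stress varies linearly with radius: τ = T·r/J = 733.3 × 0.0570 / 2.554×10^-5 = 1.637×10^6 Pa.

237 psi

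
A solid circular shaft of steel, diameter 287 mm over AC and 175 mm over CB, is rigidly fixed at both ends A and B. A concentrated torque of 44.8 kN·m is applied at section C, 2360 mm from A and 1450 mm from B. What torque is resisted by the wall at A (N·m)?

36600 N·m

Compatibility: T_A·a/J_AC = T_B·b/J_CB with T_A + T_B = T₀.
J_AC = 6.66×10^-4 m⁴, J_CB = 9.21×10^-5 m⁴, so T_A = T₀·(J_AC/a)/((J_AC/a)+(J_CB/b)) = 36570 N·m, T_B = 8228 N·m.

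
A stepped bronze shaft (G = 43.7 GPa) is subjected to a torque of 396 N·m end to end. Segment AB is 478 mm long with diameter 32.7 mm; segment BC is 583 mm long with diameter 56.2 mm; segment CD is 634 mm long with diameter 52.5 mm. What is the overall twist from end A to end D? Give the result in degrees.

2.96°

J_AB = π(0.0327)⁴/32 = 1.12×10^-7 m⁴; J_BC = π(0.0562)⁴/32 = 9.79×10^-7 m⁴; J_CD = π(0.0525)⁴/32 = 7.46×10^-7 m⁴.
θ = (T/G)·Σ L_i/J_i = (396.0/43.7×10⁹)·(0.478/1.12×10^-7 + 0.583/9.79×10^-7 + 0.634/7.46×10^-7) = 0.05169 rad.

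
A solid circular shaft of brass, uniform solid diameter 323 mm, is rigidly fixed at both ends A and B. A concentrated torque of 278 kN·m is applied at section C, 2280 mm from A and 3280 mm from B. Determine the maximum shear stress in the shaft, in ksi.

With uniform GJ and both ends fixed, compatibility θ_AC = θ_CB gives T_A·a = T_B·b, together with T_A + T_B = T₀.
T_A = T₀·b/(a+b) = 278000·3280/5560 = 164000 N·m; T_B = 114000 N·m.
τ in each portion: τ_AC = 2.48×10^7 Pa, τ_CB = 1.72×10^7 Pa; maximum is in AC.
τ_max = T_AC·r/J = 164000·0.162/1.07×10^-3 = 2.479×10^7 Pa.

3.59 ksi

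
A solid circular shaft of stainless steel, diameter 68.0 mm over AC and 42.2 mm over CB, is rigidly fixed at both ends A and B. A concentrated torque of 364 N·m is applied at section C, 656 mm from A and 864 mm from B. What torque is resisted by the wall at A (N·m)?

Compatibility: T_A·a/J_AC = T_B·b/J_CB with T_A + T_B = T₀.
J_AC = 2.10×10^-6 m⁴, J_CB = 3.11×10^-7 m⁴, so T_A = T₀·(J_AC/a)/((J_AC/a)+(J_CB/b)) = 327.2 N·m, T_B = 36.84 N·m.

327 N·m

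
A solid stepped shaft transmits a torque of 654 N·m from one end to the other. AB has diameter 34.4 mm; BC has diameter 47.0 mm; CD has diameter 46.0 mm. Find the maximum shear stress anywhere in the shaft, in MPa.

Under the same torque, τ_max = 16T/(πd³) is largest where d is smallest — segment AB (d = 34.4 mm).
τ_max = 16·654.0/(π·(0.0344)³) = 8.182×10^7 Pa.

81.8 MPa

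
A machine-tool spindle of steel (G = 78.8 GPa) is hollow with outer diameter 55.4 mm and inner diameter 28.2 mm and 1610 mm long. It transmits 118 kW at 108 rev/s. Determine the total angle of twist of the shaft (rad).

0.00412 rad

ω = 2π·108 = 678.6 rad/s, so T = P/ω = 118×10³ / 678.6 = 173.9 N·m.
J = π(d_o⁴ − d_i⁴)/32 = π(0.0554⁴ − 0.0282⁴)/32 = 8.627×10^-7 m⁴.
θ = T·L/(G·J) = 173.9 × 1.61 / (78.8×10⁹ × 8.627×10^-7) = 4.118×10^-3 rad.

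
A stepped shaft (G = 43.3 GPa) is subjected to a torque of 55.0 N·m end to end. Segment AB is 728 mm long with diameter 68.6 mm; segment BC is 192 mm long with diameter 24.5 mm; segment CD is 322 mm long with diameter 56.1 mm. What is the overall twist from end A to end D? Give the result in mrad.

7.74 mrad

J_AB = π(0.0686)⁴/32 = 2.17×10^-6 m⁴; J_BC = π(0.0245)⁴/32 = 3.54×10^-8 m⁴; J_CD = π(0.0561)⁴/32 = 9.72×10^-7 m⁴.
θ = (T/G)·Σ L_i/J_i = (55.00/43.3×10⁹)·(0.728/2.17×10^-6 + 0.192/3.54×10^-8 + 0.322/9.72×10^-7) = 7.741×10^-3 rad.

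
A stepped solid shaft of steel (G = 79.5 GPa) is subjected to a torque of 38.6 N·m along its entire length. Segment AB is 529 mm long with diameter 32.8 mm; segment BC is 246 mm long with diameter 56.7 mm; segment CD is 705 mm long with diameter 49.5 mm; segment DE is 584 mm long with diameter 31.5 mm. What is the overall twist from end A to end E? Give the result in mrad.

J_AB = π(0.0328)⁴/32 = 1.14×10^-7 m⁴; J_BC = π(0.0567)⁴/32 = 1.01×10^-6 m⁴; J_CD = π(0.0495)⁴/32 = 5.89×10^-7 m⁴; J_DE = π(0.0315)⁴/32 = 9.67×10^-8 m⁴.
θ = (T/G)·Σ L_i/J_i = (38.60/79.5×10⁹)·(0.529/1.14×10^-7 + 0.246/1.01×10^-6 + 0.705/5.89×10^-7 + 0.584/9.67×10^-8) = 5.892×10^-3 rad.

5.89 mrad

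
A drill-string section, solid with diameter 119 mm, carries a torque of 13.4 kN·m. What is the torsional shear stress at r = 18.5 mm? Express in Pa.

J = πd⁴/32 = π(0.119)⁴/32 = 1.969×10^-5 m⁴.
Shear stress varies linearly with radius: τ = T·r/J = 13400 × 0.0185 / 1.969×10^-5 = 1.259×10^7 Pa.

1.26e7 Pa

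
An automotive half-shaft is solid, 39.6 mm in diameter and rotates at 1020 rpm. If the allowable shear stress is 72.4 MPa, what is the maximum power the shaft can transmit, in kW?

J = πd⁴/32 = π(0.0396)⁴/32 = 2.414×10^-7 m⁴.
T_max = τ_allow·J/r = 7.24×10^7 × 2.414×10^-7 / 0.0198 = 882.8 N·m.
ω = 2π·1020/60 = 106.8 rad/s, so P_max = T_max·ω = 9.429×10^4 W.

94.3 kW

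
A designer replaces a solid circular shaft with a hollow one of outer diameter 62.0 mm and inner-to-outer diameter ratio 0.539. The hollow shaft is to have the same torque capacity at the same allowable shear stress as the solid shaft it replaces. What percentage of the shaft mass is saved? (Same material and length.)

Equal τ_max and T ⇒ the solid shaft needs d_s³ = d_o³(1−k⁴), so d_s = 62.0·(1−0.539⁴)^(1/3) = 60.20 mm.
Area ratio A_h/A_s = d_o²(1−k²)/d_s² = (1−k²)/(1−k⁴)^(2/3) = 0.7524.
Mass saving = 1 − 0.7524 = 24.8 %.

24.8 %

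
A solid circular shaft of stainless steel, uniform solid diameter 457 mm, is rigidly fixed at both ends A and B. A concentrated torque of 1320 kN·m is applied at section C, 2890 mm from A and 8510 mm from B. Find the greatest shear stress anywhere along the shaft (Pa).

With uniform GJ and both ends fixed, compatibility θ_AC = θ_CB gives T_A·a = T_B·b, together with T_A + T_B = T₀.
T_A = T₀·b/(a+b) = 1.320e6·8510/11400 = 985400 N·m; T_B = 334600 N·m.
τ in each portion: τ_AC = 5.26×10^7 Pa, τ_CB = 1.79×10^7 Pa; maximum is in AC.
τ_max = T_AC·r/J = 985400·0.229/4.28×10^-3 = 5.258×10^7 Pa.

5.26e7 Pa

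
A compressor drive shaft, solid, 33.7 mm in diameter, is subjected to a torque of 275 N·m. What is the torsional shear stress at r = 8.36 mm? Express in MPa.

J = πd⁴/32 = π(0.0337)⁴/32 = 1.266×10^-7 m⁴.
Shear stress varies linearly with radius: τ = T·r/J = 275.0 × 0.00836 / 1.266×10^-7 = 1.816×10^7 Pa.

18.2 MPa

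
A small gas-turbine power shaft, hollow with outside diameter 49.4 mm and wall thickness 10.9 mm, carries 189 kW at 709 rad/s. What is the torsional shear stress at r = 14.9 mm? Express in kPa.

ω = 709 rad/s, so T = P/ω = 189×10³ / 709.0 = 266.6 N·m.
J = π(d_o⁴ − d_i⁴)/32 = π(0.0494⁴ − 0.0276⁴)/32 = 5.277×10^-7 m⁴.
Shear stress varies linearly with radius: τ = T·r/J = 266.6 × 0.0149 / 5.277×10^-7 = 7.527×10^6 Pa.

7530 kPa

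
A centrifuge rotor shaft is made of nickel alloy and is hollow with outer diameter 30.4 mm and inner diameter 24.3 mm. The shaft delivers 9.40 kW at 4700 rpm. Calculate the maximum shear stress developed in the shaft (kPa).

ω = 2π·4700/60 = 492.2 rad/s, so T = P/ω = 9.40×10³ / 492.2 = 19.10 N·m.
J = π(d_o⁴ − d_i⁴)/32 = π(0.0304⁴ − 0.0243⁴)/32 = 4.962×10^-8 m⁴.
τ_max = T·r/J = 19.10 × 0.0152 / 4.962×10^-8 = 5.851×10^6 Pa.

5850 kPa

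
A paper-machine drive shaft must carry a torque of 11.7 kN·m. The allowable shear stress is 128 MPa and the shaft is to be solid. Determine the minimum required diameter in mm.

77.5 mm

For a solid shaft τ_max = 16T/(πd³), so d = (16T/(π τ_allow))^(1/3) = (16·11700/(π·1.28×10^8))^(1/3) = 0.07750 m.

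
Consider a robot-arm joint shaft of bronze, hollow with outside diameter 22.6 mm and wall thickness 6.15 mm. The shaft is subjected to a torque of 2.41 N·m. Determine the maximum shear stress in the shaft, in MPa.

J = π(d_o⁴ − d_i⁴)/32 = π(0.0226⁴ − 0.0103⁴)/32 = 2.451×10^-8 m⁴.
τ_max = T·r/J = 2.410 × 0.0113 / 2.451×10^-8 = 1.111×10^6 Pa.

1.11 MPa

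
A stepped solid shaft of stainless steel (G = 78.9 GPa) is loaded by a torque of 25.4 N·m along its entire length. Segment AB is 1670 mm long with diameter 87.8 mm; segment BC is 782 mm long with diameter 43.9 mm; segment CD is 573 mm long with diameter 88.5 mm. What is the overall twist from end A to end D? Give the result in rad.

8.13e-4 rad

J_AB = π(0.0878)⁴/32 = 5.83×10^-6 m⁴; J_BC = π(0.0439)⁴/32 = 3.65×10^-7 m⁴; J_CD = π(0.0885)⁴/32 = 6.02×10^-6 m⁴.
θ = (T/G)·Σ L_i/J_i = (25.40/78.9×10⁹)·(1.67/5.83×10^-6 + 0.782/3.65×10^-7 + 0.573/6.02×10^-6) = 8.132×10^-4 rad.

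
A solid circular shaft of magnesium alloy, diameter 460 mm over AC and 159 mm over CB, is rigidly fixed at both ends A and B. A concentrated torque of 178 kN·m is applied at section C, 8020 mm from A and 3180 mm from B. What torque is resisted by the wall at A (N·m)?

Compatibility: T_A·a/J_AC = T_B·b/J_CB with T_A + T_B = T₀.
J_AC = 4.40×10^-3 m⁴, J_CB = 6.27×10^-5 m⁴, so T_A = T₀·(J_AC/a)/((J_AC/a)+(J_CB/b)) = 171800 N·m, T_B = 6185 N·m.

172000 N·m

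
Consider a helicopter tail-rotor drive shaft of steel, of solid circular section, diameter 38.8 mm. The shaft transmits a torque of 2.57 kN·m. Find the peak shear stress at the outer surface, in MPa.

224 MPa

J = πd⁴/32 = π(0.0388)⁴/32 = 2.225×10^-7 m⁴.
τ_max = T·r/J = 2570 × 0.0194 / 2.225×10^-7 = 2.241×10^8 Pa.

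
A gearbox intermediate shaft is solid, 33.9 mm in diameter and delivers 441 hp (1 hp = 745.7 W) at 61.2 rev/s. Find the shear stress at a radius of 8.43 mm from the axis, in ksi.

ω = 2π·61.2 = 384.5 rad/s, so T = P/ω = 441×745.7 / 384.5 = 855.2 N·m.
J = πd⁴/32 = π(0.0339)⁴/32 = 1.297×10^-7 m⁴.
Shear stress varies linearly with radius: τ = T·r/J = 855.2 × 0.00843 / 1.297×10^-7 = 5.560×10^7 Pa.

8.06 ksi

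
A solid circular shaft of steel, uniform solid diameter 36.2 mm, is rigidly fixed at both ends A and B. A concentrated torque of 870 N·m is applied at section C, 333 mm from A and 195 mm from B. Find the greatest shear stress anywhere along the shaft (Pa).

5.89e7 Pa

With uniform GJ and both ends fixed, compatibility θ_AC = θ_CB gives T_A·a = T_B·b, together with T_A + T_B = T₀.
T_A = T₀·b/(a+b) = 870.0·195/528.0 = 321.3 N·m; T_B = 548.7 N·m.
τ in each portion: τ_AC = 3.45×10^7 Pa, τ_CB = 5.89×10^7 Pa; maximum is in CB.
τ_max = T_CB·r/J = 548.7·0.0181/1.69×10^-7 = 5.891×10^7 Pa.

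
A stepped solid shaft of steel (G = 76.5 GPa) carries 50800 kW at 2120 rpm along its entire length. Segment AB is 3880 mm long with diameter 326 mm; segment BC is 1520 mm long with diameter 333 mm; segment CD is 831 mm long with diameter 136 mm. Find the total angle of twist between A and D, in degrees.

5.06°

ω = 2π·2120/60 = 222.0 rad/s, so T = P/ω = 50800×10³ / 222.0 = 228800 N·m.
J_AB = π(0.326)⁴/32 = 1.11×10^-3 m⁴; J_BC = π(0.333)⁴/32 = 1.21×10^-3 m⁴; J_CD = π(0.136)⁴/32 = 3.36×10^-5 m⁴.
θ = (T/G)·Σ L_i/J_i = (228800/76.5×10⁹)·(3.88/1.11×10^-3 + 1.52/1.21×10^-3 + 0.831/3.36×10^-5) = 0.08824 rad.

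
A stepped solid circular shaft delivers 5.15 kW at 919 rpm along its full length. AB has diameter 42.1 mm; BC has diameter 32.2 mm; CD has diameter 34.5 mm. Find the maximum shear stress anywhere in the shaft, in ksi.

1.18 ksi

ω = 2π·919/60 = 96.24 rad/s, so T = P/ω = 5.15×10³ / 96.24 = 53.51 N·m.
Under the same torque, τ_max = 16T/(πd³) is largest where d is smallest — segment BC (d = 32.2 mm).
τ_max = 16·53.51/(π·(0.0322)³) = 8.163×10^6 Pa.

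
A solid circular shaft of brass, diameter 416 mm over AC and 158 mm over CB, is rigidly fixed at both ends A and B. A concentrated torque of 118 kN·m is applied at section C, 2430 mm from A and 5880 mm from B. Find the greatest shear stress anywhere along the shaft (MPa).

Compatibility: T_A·a/J_AC = T_B·b/J_CB with T_A + T_B = T₀.
J_AC = 2.94×10^-3 m⁴, J_CB = 6.12×10^-5 m⁴, so T_A = T₀·(J_AC/a)/((J_AC/a)+(J_CB/b)) = 117000 N·m, T_B = 1006 N·m.
τ in each portion: τ_AC = 8.28×10^6 Pa, τ_CB = 1.30×10^6 Pa; maximum is in AC.
τ_max = T_AC·r/J = 117000·0.208/2.94×10^-3 = 8.277×10^6 Pa.

8.28 MPa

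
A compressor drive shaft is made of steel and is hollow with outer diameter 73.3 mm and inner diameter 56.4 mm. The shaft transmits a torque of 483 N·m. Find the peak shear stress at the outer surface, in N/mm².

9.62 N/mm²

J = π(d_o⁴ − d_i⁴)/32 = π(0.0733⁴ − 0.0564⁴)/32 = 1.841×10^-6 m⁴.
τ_max = T·r/J = 483.0 × 0.0367 / 1.841×10^-6 = 9.617×10^6 Pa.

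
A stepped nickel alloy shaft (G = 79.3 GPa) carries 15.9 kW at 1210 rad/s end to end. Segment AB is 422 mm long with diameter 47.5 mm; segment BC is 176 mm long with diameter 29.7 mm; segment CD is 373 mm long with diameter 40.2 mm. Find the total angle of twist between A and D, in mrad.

0.763 mrad

ω = 1210 rad/s, so T = P/ω = 15.9×10³ / 1210 = 13.14 N·m.
J_AB = π(0.0475)⁴/32 = 5.00×10^-7 m⁴; J_BC = π(0.0297)⁴/32 = 7.64×10^-8 m⁴; J_CD = π(0.0402)⁴/32 = 2.56×10^-7 m⁴.
θ = (T/G)·Σ L_i/J_i = (13.14/79.3×10⁹)·(0.422/5.00×10^-7 + 0.176/7.64×10^-8 + 0.373/2.56×10^-7) = 7.628×10^-4 rad.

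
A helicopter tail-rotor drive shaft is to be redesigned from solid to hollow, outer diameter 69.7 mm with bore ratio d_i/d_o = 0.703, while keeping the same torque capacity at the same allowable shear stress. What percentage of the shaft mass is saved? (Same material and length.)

39.0 %

Equal τ_max and T ⇒ the solid shaft needs d_s³ = d_o³(1−k⁴), so d_s = 69.7·(1−0.703⁴)^(1/3) = 63.49 mm.
Area ratio A_h/A_s = d_o²(1−k²)/d_s² = (1−k²)/(1−k⁴)^(2/3) = 0.6096.
Mass saving = 1 − 0.6096 = 39.0 %.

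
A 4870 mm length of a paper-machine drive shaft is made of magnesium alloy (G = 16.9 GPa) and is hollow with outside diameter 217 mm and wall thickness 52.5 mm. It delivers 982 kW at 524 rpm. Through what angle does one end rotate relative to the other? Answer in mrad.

25.5 mrad

ω = 2π·524/60 = 54.87 rad/s, so T = P/ω = 982×10³ / 54.87 = 17900 N·m.
J = π(d_o⁴ − d_i⁴)/32 = π(0.217⁴ − 0.112⁴)/32 = 2.022×10^-4 m⁴.
θ = T·L/(G·J) = 17900 × 4.87 / (16.9×10⁹ × 2.022×10^-4) = 0.02550 rad.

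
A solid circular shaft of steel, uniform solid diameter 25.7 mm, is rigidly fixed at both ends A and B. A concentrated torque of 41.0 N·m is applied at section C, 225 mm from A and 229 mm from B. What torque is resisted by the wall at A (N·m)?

With uniform GJ and both ends fixed, compatibility θ_AC = θ_CB gives T_A·a = T_B·b, together with T_A + T_B = T₀.
T_A = T₀·b/(a+b) = 41.00·229/454.0 = 20.68 N·m; T_B = 20.32 N·m.

20.7 N·m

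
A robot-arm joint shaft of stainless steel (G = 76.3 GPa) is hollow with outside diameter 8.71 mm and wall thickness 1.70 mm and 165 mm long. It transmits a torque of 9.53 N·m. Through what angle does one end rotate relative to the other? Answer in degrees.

2.42°

J = π(d_o⁴ − d_i⁴)/32 = π(0.00871⁴ − 0.00531⁴)/32 = 4.870×10^-10 m⁴.
θ = T·L/(G·J) = 9.530 × 0.165 / (76.3×10⁹ × 4.870×10^-10) = 0.04232 rad.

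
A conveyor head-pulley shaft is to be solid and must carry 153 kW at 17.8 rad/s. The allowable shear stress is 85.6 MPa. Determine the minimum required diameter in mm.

ω = 17.8 rad/s, so T = P/ω = 153×10³ / 17.80 = 8596 N·m.
For a solid shaft τ_max = 16T/(πd³), so d = (16T/(π τ_allow))^(1/3) = (16·8596/(π·8.56×10^7))^(1/3) = 0.07997 m.

80.0 mm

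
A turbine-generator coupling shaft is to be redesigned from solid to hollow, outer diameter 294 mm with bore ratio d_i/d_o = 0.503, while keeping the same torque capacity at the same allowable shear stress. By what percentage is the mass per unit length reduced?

21.9 %

Equal τ_max and T ⇒ the solid shaft needs d_s³ = d_o³(1−k⁴), so d_s = 294·(1−0.503⁴)^(1/3) = 287.6 mm.
Area ratio A_h/A_s = d_o²(1−k²)/d_s² = (1−k²)/(1−k⁴)^(2/3) = 0.7807.
Mass saving = 1 − 0.7807 = 21.9 %.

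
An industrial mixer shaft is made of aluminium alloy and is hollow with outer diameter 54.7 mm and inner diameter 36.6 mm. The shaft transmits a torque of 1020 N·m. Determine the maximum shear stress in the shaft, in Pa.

J = π(d_o⁴ − d_i⁴)/32 = π(0.0547⁴ − 0.0366⁴)/32 = 7.028×10^-7 m⁴.
τ_max = T·r/J = 1020 × 0.0274 / 7.028×10^-7 = 3.970×10^7 Pa.

3.97e7 Pa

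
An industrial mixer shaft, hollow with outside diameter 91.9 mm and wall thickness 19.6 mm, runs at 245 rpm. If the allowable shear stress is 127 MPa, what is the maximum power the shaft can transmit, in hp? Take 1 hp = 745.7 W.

J = π(d_o⁴ − d_i⁴)/32 = π(0.0919⁴ − 0.0527⁴)/32 = 6.245×10^-6 m⁴.
T_max = τ_allow·J/r = 1.27×10^8 × 6.245×10^-6 / 0.0460 = 17260 N·m.
ω = 2π·245/60 = 25.66 rad/s, so P_max = T_max·ω = 4.429×10^5 W.

594 hp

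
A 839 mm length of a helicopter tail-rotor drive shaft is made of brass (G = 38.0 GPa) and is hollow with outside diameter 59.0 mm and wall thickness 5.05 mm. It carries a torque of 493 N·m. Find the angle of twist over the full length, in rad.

J = π(d_o⁴ − d_i⁴)/32 = π(0.0590⁴ − 0.0489⁴)/32 = 6.283×10^-7 m⁴.
θ = T·L/(G·J) = 493.0 × 0.839 / (38.0×10⁹ × 6.283×10^-7) = 0.01733 rad.

0.0173 rad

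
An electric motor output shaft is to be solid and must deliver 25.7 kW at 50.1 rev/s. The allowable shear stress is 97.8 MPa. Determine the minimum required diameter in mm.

16.2 mm

ω = 2π·50.1 = 314.8 rad/s, so T = P/ω = 25.7×10³ / 314.8 = 81.64 N·m.
For a solid shaft τ_max = 16T/(πd³), so d = (16T/(π τ_allow))^(1/3) = (16·81.64/(π·9.78×10^7))^(1/3) = 0.01620 m.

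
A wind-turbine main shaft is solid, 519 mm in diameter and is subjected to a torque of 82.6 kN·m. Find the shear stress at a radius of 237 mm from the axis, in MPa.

2.75 MPa

J = πd⁴/32 = π(0.519)⁴/32 = 7.123×10^-3 m⁴.
Shear stress varies linearly with radius: τ = T·r/J = 82600 × 0.237 / 7.123×10^-3 = 2.748×10^6 Pa.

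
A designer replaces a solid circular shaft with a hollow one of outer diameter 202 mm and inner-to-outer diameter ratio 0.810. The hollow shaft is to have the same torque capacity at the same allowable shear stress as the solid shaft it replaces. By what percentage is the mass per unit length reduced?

49.9 %

Equal τ_max and T ⇒ the solid shaft needs d_s³ = d_o³(1−k⁴), so d_s = 202·(1−0.810⁴)^(1/3) = 167.4 mm.
Area ratio A_h/A_s = d_o²(1−k²)/d_s² = (1−k²)/(1−k⁴)^(2/3) = 0.5005.
Mass saving = 1 − 0.5005 = 49.9 %.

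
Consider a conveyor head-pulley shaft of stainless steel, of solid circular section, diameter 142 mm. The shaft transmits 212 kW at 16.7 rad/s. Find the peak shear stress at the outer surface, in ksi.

3.27 ksi

ω = 16.7 rad/s, so T = P/ω = 212×10³ / 16.70 = 12690 N·m.
J = πd⁴/32 = π(0.142)⁴/32 = 3.992×10^-5 m⁴.
τ_max = T·r/J = 12690 × 0.0710 / 3.992×10^-5 = 2.258×10^7 Pa.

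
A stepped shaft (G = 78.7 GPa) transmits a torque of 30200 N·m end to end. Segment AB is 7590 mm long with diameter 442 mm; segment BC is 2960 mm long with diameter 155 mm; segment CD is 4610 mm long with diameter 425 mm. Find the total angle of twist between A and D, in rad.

0.0214 rad

J_AB = π(0.442)⁴/32 = 3.75×10^-3 m⁴; J_BC = π(0.155)⁴/32 = 5.67×10^-5 m⁴; J_CD = π(0.425)⁴/32 = 3.20×10^-3 m⁴.
θ = (T/G)·Σ L_i/J_i = (30200/78.7×10⁹)·(7.59/3.75×10^-3 + 2.96/5.67×10^-5 + 4.61/3.20×10^-3) = 0.02137 rad.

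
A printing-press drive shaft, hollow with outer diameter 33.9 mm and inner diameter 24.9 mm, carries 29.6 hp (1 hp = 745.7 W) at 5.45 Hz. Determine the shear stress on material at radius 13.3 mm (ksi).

13.5 ksi

ω = 2π·5.45 = 34.24 rad/s, so T = P/ω = 29.6×745.7 / 34.24 = 644.6 N·m.
J = π(d_o⁴ − d_i⁴)/32 = π(0.0339⁴ − 0.0249⁴)/32 = 9.192×10^-8 m⁴.
Shear stress varies linearly with radius: τ = T·r/J = 644.6 × 0.0133 / 9.192×10^-8 = 9.327×10^7 Pa.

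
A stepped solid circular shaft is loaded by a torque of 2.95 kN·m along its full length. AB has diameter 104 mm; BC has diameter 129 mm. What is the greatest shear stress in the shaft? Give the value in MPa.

13.4 MPa

Under the same torque, τ_max = 16T/(πd³) is largest where d is smallest — segment AB (d = 104 mm).
τ_max = 16·2950/(π·(0.104)³) = 1.336×10^7 Pa.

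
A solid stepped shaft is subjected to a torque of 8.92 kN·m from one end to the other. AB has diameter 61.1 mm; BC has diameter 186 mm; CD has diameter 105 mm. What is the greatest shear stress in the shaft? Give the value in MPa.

Under the same torque, τ_max = 16T/(πd³) is largest where d is smallest — segment AB (d = 61.1 mm).
τ_max = 16·8920/(π·(0.0611)³) = 1.992×10^8 Pa.

199 MPa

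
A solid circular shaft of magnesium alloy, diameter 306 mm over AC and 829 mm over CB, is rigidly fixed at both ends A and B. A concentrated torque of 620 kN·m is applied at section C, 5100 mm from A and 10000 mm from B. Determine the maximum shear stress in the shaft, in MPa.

Compatibility: T_A·a/J_AC = T_B·b/J_CB with T_A + T_B = T₀.
J_AC = 8.61×10^-4 m⁴, J_CB = 0.0464 m⁴, so T_A = T₀·(J_AC/a)/((J_AC/a)+(J_CB/b)) = 21780 N·m, T_B = 598200 N·m.
τ in each portion: τ_AC = 3.87×10^6 Pa, τ_CB = 5.35×10^6 Pa; maximum is in CB.
τ_max = T_CB·r/J = 598200·0.414/0.0464 = 5.348×10^6 Pa.

5.35 MPa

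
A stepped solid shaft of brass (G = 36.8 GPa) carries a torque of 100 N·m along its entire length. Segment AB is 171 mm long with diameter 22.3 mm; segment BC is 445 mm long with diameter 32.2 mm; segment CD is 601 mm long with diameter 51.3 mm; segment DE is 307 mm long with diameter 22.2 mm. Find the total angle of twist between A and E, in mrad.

J_AB = π(0.0223)⁴/32 = 2.43×10^-8 m⁴; J_BC = π(0.0322)⁴/32 = 1.06×10^-7 m⁴; J_CD = π(0.0513)⁴/32 = 6.80×10^-7 m⁴; J_DE = π(0.0222)⁴/32 = 2.38×10^-8 m⁴.
θ = (T/G)·Σ L_i/J_i = (100.0/36.8×10⁹)·(0.171/2.43×10^-8 + 0.445/1.06×10^-7 + 0.601/6.80×10^-7 + 0.307/2.38×10^-8) = 0.06798 rad.

68.0 mrad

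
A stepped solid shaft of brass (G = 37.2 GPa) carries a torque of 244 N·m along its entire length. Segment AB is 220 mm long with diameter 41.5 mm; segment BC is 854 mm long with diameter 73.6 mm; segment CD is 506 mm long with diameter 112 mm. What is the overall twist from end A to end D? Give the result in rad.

0.00711 rad

J_AB = π(0.0415)⁴/32 = 2.91×10^-7 m⁴; J_BC = π(0.0736)⁴/32 = 2.88×10^-6 m⁴; J_CD = π(0.112)⁴/32 = 1.54×10^-5 m⁴.
θ = (T/G)·Σ L_i/J_i = (244.0/37.2×10⁹)·(0.220/2.91×10^-7 + 0.854/2.88×10^-6 + 0.506/1.54×10^-5) = 7.115×10^-3 rad.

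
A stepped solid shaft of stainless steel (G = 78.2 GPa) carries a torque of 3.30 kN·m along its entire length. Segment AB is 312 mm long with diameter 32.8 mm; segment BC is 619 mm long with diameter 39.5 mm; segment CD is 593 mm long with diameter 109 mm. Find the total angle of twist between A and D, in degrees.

J_AB = π(0.0328)⁴/32 = 1.14×10^-7 m⁴; J_BC = π(0.0395)⁴/32 = 2.39×10^-7 m⁴; J_CD = π(0.109)⁴/32 = 1.39×10^-5 m⁴.
θ = (T/G)·Σ L_i/J_i = (3300/78.2×10⁹)·(0.312/1.14×10^-7 + 0.619/2.39×10^-7 + 0.593/1.39×10^-5) = 0.2270 rad.

13.0°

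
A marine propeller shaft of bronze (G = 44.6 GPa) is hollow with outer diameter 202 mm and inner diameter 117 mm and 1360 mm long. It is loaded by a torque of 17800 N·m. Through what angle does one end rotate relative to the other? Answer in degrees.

J = π(d_o⁴ − d_i⁴)/32 = π(0.202⁴ − 0.117⁴)/32 = 1.451×10^-4 m⁴.
θ = T·L/(G·J) = 17800 × 1.36 / (44.6×10⁹ × 1.451×10^-4) = 3.742×10^-3 rad.

0.214°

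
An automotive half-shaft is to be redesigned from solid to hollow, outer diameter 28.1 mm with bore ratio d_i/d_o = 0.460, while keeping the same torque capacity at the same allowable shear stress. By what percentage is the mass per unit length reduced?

Equal τ_max and T ⇒ the solid shaft needs d_s³ = d_o³(1−k⁴), so d_s = 28.1·(1−0.460⁴)^(1/3) = 27.67 mm.
Area ratio A_h/A_s = d_o²(1−k²)/d_s² = (1−k²)/(1−k⁴)^(2/3) = 0.8128.
Mass saving = 1 − 0.8128 = 18.7 %.

18.7 %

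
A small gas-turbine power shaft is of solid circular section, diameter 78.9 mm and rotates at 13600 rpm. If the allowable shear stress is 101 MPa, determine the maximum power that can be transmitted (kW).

13900 kW

J = πd⁴/32 = π(0.0789)⁴/32 = 3.805×10^-6 m⁴.
T_max = τ_allow·J/r = 1.01×10^8 × 3.805×10^-6 / 0.0395 = 9741 N·m.
ω = 2π·13600/60 = 1424 rad/s, so P_max = T_max·ω = 1.387×10^7 W.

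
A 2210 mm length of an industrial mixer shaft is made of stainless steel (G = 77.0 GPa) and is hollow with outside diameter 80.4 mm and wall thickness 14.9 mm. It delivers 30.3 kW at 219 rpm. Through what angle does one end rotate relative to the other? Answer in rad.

0.0110 rad

ω = 2π·219/60 = 22.93 rad/s, so T = P/ω = 30.3×10³ / 22.93 = 1321 N·m.
J = π(d_o⁴ − d_i⁴)/32 = π(0.0804⁴ − 0.0506⁴)/32 = 3.459×10^-6 m⁴.
θ = T·L/(G·J) = 1321 × 2.21 / (77.0×10⁹ × 3.459×10^-6) = 0.01096 rad.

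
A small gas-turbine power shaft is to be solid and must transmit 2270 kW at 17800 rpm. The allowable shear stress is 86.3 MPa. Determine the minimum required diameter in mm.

ω = 2π·17800/60 = 1864 rad/s, so T = P/ω = 2270×10³ / 1864 = 1218 N·m.
For a solid shaft τ_max = 16T/(πd³), so d = (16T/(π τ_allow))^(1/3) = (16·1218/(π·8.63×10^7))^(1/3) = 0.04158 m.

41.6 mm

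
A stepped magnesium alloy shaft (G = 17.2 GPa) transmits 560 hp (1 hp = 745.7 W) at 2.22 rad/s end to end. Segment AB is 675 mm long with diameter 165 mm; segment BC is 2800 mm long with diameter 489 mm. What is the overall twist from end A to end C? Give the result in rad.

0.107 rad

ω = 2.22 rad/s, so T = P/ω = 560×745.7 / 2.220 = 188100 N·m.
J_AB = π(0.165)⁴/32 = 7.28×10^-5 m⁴; J_BC = π(0.489)⁴/32 = 5.61×10^-3 m⁴.
θ = (T/G)·Σ L_i/J_i = (188100/17.2×10⁹)·(0.675/7.28×10^-5 + 2.80/5.61×10^-3) = 0.1069 rad.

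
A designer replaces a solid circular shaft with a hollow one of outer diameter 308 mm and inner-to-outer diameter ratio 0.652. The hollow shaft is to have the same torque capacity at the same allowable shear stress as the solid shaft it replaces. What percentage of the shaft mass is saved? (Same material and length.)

Equal τ_max and T ⇒ the solid shaft needs d_s³ = d_o³(1−k⁴), so d_s = 308·(1−0.652⁴)^(1/3) = 288.2 mm.
Area ratio A_h/A_s = d_o²(1−k²)/d_s² = (1−k²)/(1−k⁴)^(2/3) = 0.6566.
Mass saving = 1 − 0.6566 = 34.3 %.

34.3 %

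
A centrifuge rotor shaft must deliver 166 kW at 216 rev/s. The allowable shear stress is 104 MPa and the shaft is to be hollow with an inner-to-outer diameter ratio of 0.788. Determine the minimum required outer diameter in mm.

21.4 mm

ω = 2π·216 = 1357 rad/s, so T = P/ω = 166×10³ / 1357 = 122.3 N·m.
For a hollow shaft with d_i/d_o = 0.788: τ_max = 16T/(π d_o³ (1−k⁴)), so d_o = [16T/(π τ_allow (1−k⁴))]^(1/3) = [16·122.3/(π·1.04×10^8·0.6144)]^(1/3) = 0.02136 m.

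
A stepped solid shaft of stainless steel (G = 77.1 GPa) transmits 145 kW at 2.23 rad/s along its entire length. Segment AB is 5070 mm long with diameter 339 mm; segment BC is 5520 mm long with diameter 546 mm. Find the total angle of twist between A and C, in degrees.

ω = 2.23 rad/s, so T = P/ω = 145×10³ / 2.230 = 65020 N·m.
J_AB = π(0.339)⁴/32 = 1.30×10^-3 m⁴; J_BC = π(0.546)⁴/32 = 8.73×10^-3 m⁴.
θ = (T/G)·Σ L_i/J_i = (65020/77.1×10⁹)·(5.07/1.30×10^-3 + 5.52/8.73×10^-3) = 3.831×10^-3 rad.

0.220°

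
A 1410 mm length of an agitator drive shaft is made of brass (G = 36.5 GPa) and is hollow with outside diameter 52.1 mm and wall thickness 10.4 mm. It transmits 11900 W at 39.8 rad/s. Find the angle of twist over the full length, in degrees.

1.05°

ω = 39.8 rad/s, so T = P/ω = 11900 / 39.80 = 299.0 N·m.
J = π(d_o⁴ − d_i⁴)/32 = π(0.0521⁴ − 0.0313⁴)/32 = 6.291×10^-7 m⁴.
θ = T·L/(G·J) = 299.0 × 1.41 / (36.5×10⁹ × 6.291×10^-7) = 0.01836 rad.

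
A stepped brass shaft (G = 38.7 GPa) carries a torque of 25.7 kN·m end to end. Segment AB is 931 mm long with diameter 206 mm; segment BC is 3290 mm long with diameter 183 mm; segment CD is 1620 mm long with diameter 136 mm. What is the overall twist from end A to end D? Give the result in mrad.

J_AB = π(0.206)⁴/32 = 1.77×10^-4 m⁴; J_BC = π(0.183)⁴/32 = 1.10×10^-4 m⁴; J_CD = π(0.136)⁴/32 = 3.36×10^-5 m⁴.
θ = (T/G)·Σ L_i/J_i = (25700/38.7×10⁹)·(0.931/1.77×10^-4 + 3.29/1.10×10^-4 + 1.62/3.36×10^-5) = 0.05537 rad.

55.4 mrad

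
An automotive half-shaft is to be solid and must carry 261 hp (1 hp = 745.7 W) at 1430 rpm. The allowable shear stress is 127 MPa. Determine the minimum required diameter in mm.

ω = 2π·1430/60 = 149.7 rad/s, so T = P/ω = 261×745.7 / 149.7 = 1300 N·m.
For a solid shaft τ_max = 16T/(πd³), so d = (16T/(π τ_allow))^(1/3) = (16·1300/(π·1.27×10^8))^(1/3) = 0.03735 m.

37.4 mm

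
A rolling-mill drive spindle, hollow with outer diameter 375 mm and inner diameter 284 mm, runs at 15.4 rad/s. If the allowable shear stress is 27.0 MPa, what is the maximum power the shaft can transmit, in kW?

J = π(d_o⁴ − d_i⁴)/32 = π(0.375⁴ − 0.284⁴)/32 = 1.303×10^-3 m⁴.
T_max = τ_allow·J/r = 2.70×10^7 × 1.303×10^-3 / 0.188 = 187600 N·m.
ω = 15.4 rad/s, so P_max = T_max·ω = 2.889×10^6 W.

2890 kW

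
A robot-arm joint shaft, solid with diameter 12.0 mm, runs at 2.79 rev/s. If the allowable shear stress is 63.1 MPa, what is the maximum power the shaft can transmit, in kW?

0.375 kW

J = πd⁴/32 = π(0.0120)⁴/32 = 2.036×10^-9 m⁴.
T_max = τ_allow·J/r = 6.31×10^7 × 2.036×10^-9 / 0.00600 = 21.41 N·m.
ω = 2π·2.79 = 17.53 rad/s, so P_max = T_max·ω = 375.3 W.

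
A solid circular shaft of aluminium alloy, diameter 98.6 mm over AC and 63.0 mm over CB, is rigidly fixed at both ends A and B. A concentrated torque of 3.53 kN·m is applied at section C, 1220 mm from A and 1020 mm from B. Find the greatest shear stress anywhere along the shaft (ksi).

2.27 ksi

Compatibility: T_A·a/J_AC = T_B·b/J_CB with T_A + T_B = T₀.
J_AC = 9.28×10^-6 m⁴, J_CB = 1.55×10^-6 m⁴, so T_A = T₀·(J_AC/a)/((J_AC/a)+(J_CB/b)) = 2943 N·m, T_B = 586.7 N·m.
τ in each portion: τ_AC = 1.56×10^7 Pa, τ_CB = 1.20×10^7 Pa; maximum is in AC.
τ_max = T_AC·r/J = 2943·0.0493/9.28×10^-6 = 1.564×10^7 Pa.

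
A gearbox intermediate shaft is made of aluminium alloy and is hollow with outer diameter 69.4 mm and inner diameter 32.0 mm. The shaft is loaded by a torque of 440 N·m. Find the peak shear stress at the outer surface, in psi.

J = π(d_o⁴ − d_i⁴)/32 = π(0.0694⁴ − 0.0320⁴)/32 = 2.174×10^-6 m⁴.
τ_max = T·r/J = 440.0 × 0.0347 / 2.174×10^-6 = 7.022×10^6 Pa.

1020 psi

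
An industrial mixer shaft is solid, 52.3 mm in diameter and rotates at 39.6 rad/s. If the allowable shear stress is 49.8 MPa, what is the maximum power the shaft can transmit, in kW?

J = πd⁴/32 = π(0.0523)⁴/32 = 7.345×10^-7 m⁴.
T_max = τ_allow·J/r = 4.98×10^7 × 7.345×10^-7 / 0.0261 = 1399 N·m.
ω = 39.6 rad/s, so P_max = T_max·ω = 5.539×10^4 W.

55.4 kW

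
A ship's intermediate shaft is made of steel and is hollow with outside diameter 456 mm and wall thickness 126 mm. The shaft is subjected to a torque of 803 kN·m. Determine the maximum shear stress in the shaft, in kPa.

J = π(d_o⁴ − d_i⁴)/32 = π(0.456⁴ − 0.204⁴)/32 = 4.075×10^-3 m⁴.
τ_max = T·r/J = 803000 × 0.228 / 4.075×10^-3 = 4.493×10^7 Pa.

44900 kPa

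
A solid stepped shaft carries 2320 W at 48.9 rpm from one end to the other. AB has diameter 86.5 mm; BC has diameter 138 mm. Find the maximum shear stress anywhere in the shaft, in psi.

ω = 2π·48.9/60 = 5.121 rad/s, so T = P/ω = 2320 / 5.121 = 453.1 N·m.
Under the same torque, τ_max = 16T/(πd³) is largest where d is smallest — segment AB (d = 86.5 mm).
τ_max = 16·453.1/(π·(0.0865)³) = 3.565×10^6 Pa.

517 psi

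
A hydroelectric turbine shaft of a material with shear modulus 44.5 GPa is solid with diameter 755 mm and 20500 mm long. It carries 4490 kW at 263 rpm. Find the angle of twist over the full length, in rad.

0.00235 rad

ω = 2π·263/60 = 27.54 rad/s, so T = P/ω = 4490×10³ / 27.54 = 163000 N·m.
J = πd⁴/32 = π(0.755)⁴/32 = 0.03190 m⁴.
θ = T·L/(G·J) = 163000 × 20.5 / (44.5×10⁹ × 0.03190) = 2.354×10^-3 rad.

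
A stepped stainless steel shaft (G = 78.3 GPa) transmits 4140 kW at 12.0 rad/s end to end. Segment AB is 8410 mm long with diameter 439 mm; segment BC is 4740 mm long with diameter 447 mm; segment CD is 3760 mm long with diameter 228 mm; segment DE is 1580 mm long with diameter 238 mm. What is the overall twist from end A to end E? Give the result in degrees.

5.73°

ω = 12.0 rad/s, so T = P/ω = 4140×10³ / 12.00 = 345000 N·m.
J_AB = π(0.439)⁴/32 = 3.65×10^-3 m⁴; J_BC = π(0.447)⁴/32 = 3.92×10^-3 m⁴; J_CD = π(0.228)⁴/32 = 2.65×10^-4 m⁴; J_DE = π(0.238)⁴/32 = 3.15×10^-4 m⁴.
θ = (T/G)·Σ L_i/J_i = (345000/78.3×10⁹)·(8.41/3.65×10^-3 + 4.74/3.92×10^-3 + 3.76/2.65×10^-4 + 1.58/3.15×10^-4) = 0.1000 rad.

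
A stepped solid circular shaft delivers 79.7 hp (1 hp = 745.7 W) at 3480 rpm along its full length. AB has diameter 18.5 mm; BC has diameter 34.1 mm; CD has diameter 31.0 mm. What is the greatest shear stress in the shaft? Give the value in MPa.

131 MPa

ω = 2π·3480/60 = 364.4 rad/s, so T = P/ω = 79.7×745.7 / 364.4 = 163.1 N·m.
Under the same torque, τ_max = 16T/(πd³) is largest where d is smallest — segment AB (d = 18.5 mm).
τ_max = 16·163.1/(π·(0.0185)³) = 1.312×10^8 Pa.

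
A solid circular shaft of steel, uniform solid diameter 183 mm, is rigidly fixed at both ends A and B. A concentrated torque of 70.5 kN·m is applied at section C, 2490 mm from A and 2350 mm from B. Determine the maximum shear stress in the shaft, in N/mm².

30.1 N/mm²

With uniform GJ and both ends fixed, compatibility θ_AC = θ_CB gives T_A·a = T_B·b, together with T_A + T_B = T₀.
T_A = T₀·b/(a+b) = 70500·2350/4840 = 34230 N·m; T_B = 36270 N·m.
τ in each portion: τ_AC = 2.84×10^7 Pa, τ_CB = 3.01×10^7 Pa; maximum is in CB.
τ_max = T_CB·r/J = 36270·0.0915/1.10×10^-4 = 3.014×10^7 Pa.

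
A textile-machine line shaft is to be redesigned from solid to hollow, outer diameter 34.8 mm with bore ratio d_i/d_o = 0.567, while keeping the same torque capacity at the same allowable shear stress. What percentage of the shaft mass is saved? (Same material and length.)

Equal τ_max and T ⇒ the solid shaft needs d_s³ = d_o³(1−k⁴), so d_s = 34.8·(1−0.567⁴)^(1/3) = 33.56 mm.
Area ratio A_h/A_s = d_o²(1−k²)/d_s² = (1−k²)/(1−k⁴)^(2/3) = 0.7297.
Mass saving = 1 − 0.7297 = 27.0 %.

27.0 %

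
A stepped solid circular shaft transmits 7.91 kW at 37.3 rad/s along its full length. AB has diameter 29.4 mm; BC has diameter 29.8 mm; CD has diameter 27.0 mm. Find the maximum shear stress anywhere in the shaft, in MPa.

ω = 37.3 rad/s, so T = P/ω = 7.91×10³ / 37.30 = 212.1 N·m.
Under the same torque, τ_max = 16T/(πd³) is largest where d is smallest — segment CD (d = 27.0 mm).
τ_max = 16·212.1/(π·(0.0270)³) = 5.487×10^7 Pa.

54.9 MPa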